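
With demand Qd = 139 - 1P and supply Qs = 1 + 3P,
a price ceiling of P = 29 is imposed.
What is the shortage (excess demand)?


At P = 29:
Qd = 139 - 1*29 = 110
Qs = 1 + 3*29 = 88
Shortage = Qd - Qs = 110 - 88 = 22

22


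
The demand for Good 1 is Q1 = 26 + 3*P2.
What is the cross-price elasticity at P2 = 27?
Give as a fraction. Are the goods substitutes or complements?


dQ1/dP2 = 3
At P2 = 27: Q1 = 26 + 3*27 = 107
Exy = (dQ1/dP2)(P2/Q1) = 3 * 27 / 107 = 81/107
Since Exy > 0, the goods are substitutes.

81/107 (substitutes)


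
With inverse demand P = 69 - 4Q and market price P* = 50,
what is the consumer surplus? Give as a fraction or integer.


Maximum willingness to pay (at Q=0): P_max = 69
Quantity demanded at P* = 50:
Q* = (69 - 50)/4 = 19/4
CS = (1/2) * Q* * (P_max - P*)
CS = (1/2) * 19/4 * (69 - 50)
CS = (1/2) * 19/4 * 19 = 361/8

361/8


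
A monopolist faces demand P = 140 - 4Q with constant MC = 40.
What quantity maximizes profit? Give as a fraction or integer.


TR = P*Q = (140 - 4Q)Q = 140Q - 4Q^2
MR = dTR/dQ = 140 - 8Q
Set MR = MC:
140 - 8Q = 40
100 = 8Q
Q* = 100/8 = 25/2

25/2


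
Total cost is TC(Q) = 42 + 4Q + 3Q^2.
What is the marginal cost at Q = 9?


MC = dTC/dQ = 4 + 2*3*Q
At Q = 9:
MC = 4 + 6*9
MC = 4 + 54 = 58

58


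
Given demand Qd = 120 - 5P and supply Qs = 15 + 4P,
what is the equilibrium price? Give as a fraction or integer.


At equilibrium, Qd = Qs.
120 - 5P = 15 + 4P
120 - 15 = 5P + 4P
105 = 9P
P* = 105/9 = 35/3

35/3


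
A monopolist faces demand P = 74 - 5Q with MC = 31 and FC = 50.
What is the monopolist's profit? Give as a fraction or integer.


MR = MC: 74 - 10Q = 31
Q* = 43/10
P* = 74 - 5*43/10 = 105/2
Profit = (P* - MC)*Q* - FC
= (105/2 - 31)*43/10 - 50
= 43/2*43/10 - 50
= 1849/20 - 50 = 849/20

849/20


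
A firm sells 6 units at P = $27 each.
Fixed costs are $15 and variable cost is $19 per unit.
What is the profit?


Total Revenue = P * Q = 27 * 6 = $162
Total Cost = FC + VC*Q = 15 + 19*6 = $129
Profit = TR - TC = 162 - 129 = $33

$33


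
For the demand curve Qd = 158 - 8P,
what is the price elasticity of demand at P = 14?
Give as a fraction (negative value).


dQ/dP = -8
At P = 14: Q = 158 - 8*14 = 46
E = (dQ/dP)(P/Q) = (-8)(14/46) = -56/23

-56/23


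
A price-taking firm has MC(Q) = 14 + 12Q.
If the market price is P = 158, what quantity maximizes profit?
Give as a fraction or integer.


In perfect competition, profit is maximized where P = MC.
158 = 14 + 12Q
144 = 12Q
Q* = 144/12 = 12

12


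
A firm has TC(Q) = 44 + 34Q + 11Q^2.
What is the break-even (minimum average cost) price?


AC(Q) = 44/Q + 34 + 11Q
To minimize: dAC/dQ = -44/Q^2 + 11 = 0
Q^2 = 44/11 = 4
Q* = 2
Min AC = 44/2 + 34 + 11*2
Min AC = 22 + 34 + 22 = 78

78


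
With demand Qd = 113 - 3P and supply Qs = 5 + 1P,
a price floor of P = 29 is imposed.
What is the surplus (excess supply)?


At P = 29:
Qd = 113 - 3*29 = 26
Qs = 5 + 1*29 = 34
Surplus = Qs - Qd = 34 - 26 = 8

8


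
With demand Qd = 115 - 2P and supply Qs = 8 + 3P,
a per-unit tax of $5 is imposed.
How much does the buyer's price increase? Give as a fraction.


With a per-unit tax, the buyer's price increase depends on relative slopes.
Supply slope: d = 3, Demand slope: b = 2
Buyer's price increase = d * tax / (b + d)
= 3 * 5 / (2 + 3)
= 15 / 5 = 3

3


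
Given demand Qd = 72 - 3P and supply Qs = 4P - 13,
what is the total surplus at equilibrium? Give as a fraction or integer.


Find equilibrium: 72 - 3P = 4P - 13
72 + 13 = 7P
P* = 85/7 = 85/7
Q* = 4*85/7 - 13 = 249/7
Inverse demand: P = 24 - Q/3, so P_max = 24
Inverse supply: P = 13/4 + Q/4, so P_min = 13/4
CS = (1/2) * 249/7 * (24 - 85/7) = 20667/98
PS = (1/2) * 249/7 * (85/7 - 13/4) = 62001/392
TS = CS + PS = 20667/98 + 62001/392 = 20667/56

20667/56


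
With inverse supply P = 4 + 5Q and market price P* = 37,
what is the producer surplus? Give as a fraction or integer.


Minimum supply price (at Q=0): P_min = 4
Quantity supplied at P* = 37:
Q* = (37 - 4)/5 = 33/5
PS = (1/2) * Q* * (P* - P_min)
PS = (1/2) * 33/5 * (37 - 4)
PS = (1/2) * 33/5 * 33 = 1089/10

1089/10


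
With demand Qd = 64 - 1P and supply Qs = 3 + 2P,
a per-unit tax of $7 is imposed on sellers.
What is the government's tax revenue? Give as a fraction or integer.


With tax on sellers, new supply: Qs' = 3 + 2(P - 7)
= 2P - 11
New equilibrium quantity:
Q_new = 39
Tax revenue = tax * Q_new = 7 * 39 = 273

273


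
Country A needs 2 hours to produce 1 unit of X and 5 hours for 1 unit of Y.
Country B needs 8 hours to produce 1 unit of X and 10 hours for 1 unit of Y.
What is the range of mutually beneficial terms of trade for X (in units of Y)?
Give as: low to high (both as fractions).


Opportunity cost of X for Country A = hours_X / hours_Y = 2/5 = 2/5 units of Y
Opportunity cost of X for Country B = hours_X / hours_Y = 8/10 = 4/5 units of Y
Terms of trade must be between the two opportunity costs.
Range: 2/5 to 4/5

2/5 to 4/5


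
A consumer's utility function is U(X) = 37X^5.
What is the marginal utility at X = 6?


MU = dU/dX = 37*5*X^(5-1)
MU = 185*X^4
At X = 6:
MU = 185 * 6^4
MU = 185 * 1296 = 239760

239760


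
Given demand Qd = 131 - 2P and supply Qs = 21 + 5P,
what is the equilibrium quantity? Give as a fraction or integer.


First find equilibrium price:
131 - 2P = 21 + 5P
P* = 110/7 = 110/7
Then substitute into demand:
Q* = 131 - 2 * 110/7 = 697/7

697/7


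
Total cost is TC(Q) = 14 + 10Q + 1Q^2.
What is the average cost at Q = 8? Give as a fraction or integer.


TC(8) = 14 + 10*8 + 1*8^2
TC(8) = 14 + 80 + 64 = 158
AC = TC/Q = 158/8 = 79/4

79/4


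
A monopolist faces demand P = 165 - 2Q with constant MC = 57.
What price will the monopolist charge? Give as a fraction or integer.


MR = 165 - 4Q
Set MR = MC: 165 - 4Q = 57
Q* = 27
Substitute into demand:
P* = 165 - 2*27 = 111

111


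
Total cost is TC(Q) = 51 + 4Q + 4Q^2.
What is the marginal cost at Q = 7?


MC = dTC/dQ = 4 + 2*4*Q
At Q = 7:
MC = 4 + 8*7
MC = 4 + 56 = 60

60


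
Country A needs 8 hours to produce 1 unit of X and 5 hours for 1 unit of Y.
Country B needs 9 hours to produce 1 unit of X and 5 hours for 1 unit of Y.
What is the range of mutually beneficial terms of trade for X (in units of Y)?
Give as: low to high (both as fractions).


Opportunity cost of X for Country A = hours_X / hours_Y = 8/5 = 8/5 units of Y
Opportunity cost of X for Country B = hours_X / hours_Y = 9/5 = 9/5 units of Y
Terms of trade must be between the two opportunity costs.
Range: 8/5 to 9/5

8/5 to 9/5


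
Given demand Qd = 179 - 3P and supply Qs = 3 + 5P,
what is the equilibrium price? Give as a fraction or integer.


At equilibrium, Qd = Qs.
179 - 3P = 3 + 5P
179 - 3 = 3P + 5P
176 = 8P
P* = 176/8 = 22

22


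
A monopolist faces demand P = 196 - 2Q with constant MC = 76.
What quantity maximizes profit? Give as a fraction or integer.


TR = P*Q = (196 - 2Q)Q = 196Q - 2Q^2
MR = dTR/dQ = 196 - 4Q
Set MR = MC:
196 - 4Q = 76
120 = 4Q
Q* = 120/4 = 30

30


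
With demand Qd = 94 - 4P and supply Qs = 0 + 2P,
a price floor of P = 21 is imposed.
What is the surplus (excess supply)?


At P = 21:
Qd = 94 - 4*21 = 10
Qs = 0 + 2*21 = 42
Surplus = Qs - Qd = 42 - 10 = 32

32


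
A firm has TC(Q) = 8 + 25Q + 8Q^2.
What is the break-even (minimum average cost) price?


AC(Q) = 8/Q + 25 + 8Q
To minimize: dAC/dQ = -8/Q^2 + 8 = 0
Q^2 = 8/8 = 1
Q* = 1
Min AC = 8/1 + 25 + 8*1
Min AC = 8 + 25 + 8 = 41

41


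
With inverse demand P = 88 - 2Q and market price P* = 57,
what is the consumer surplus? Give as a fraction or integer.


Maximum willingness to pay (at Q=0): P_max = 88
Quantity demanded at P* = 57:
Q* = (88 - 57)/2 = 31/2
CS = (1/2) * Q* * (P_max - P*)
CS = (1/2) * 31/2 * (88 - 57)
CS = (1/2) * 31/2 * 31 = 961/4

961/4


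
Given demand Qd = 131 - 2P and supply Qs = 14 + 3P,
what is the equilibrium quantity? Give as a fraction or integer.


First find equilibrium price:
131 - 2P = 14 + 3P
P* = 117/5 = 117/5
Then substitute into demand:
Q* = 131 - 2 * 117/5 = 421/5

421/5


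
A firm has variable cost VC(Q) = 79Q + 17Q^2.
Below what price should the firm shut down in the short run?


AVC(Q) = VC(Q)/Q = 79 + 17Q
AVC is increasing in Q, so minimum AVC is at Q -> 0+.
Min AVC = 79
The firm should shut down if P < 79.

79


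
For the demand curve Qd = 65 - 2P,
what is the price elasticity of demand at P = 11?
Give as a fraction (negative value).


dQ/dP = -2
At P = 11: Q = 65 - 2*11 = 43
E = (dQ/dP)(P/Q) = (-2)(11/43) = -22/43

-22/43


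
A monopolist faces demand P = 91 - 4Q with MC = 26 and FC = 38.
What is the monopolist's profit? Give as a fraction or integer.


MR = MC: 91 - 8Q = 26
Q* = 65/8
P* = 91 - 4*65/8 = 117/2
Profit = (P* - MC)*Q* - FC
= (117/2 - 26)*65/8 - 38
= 65/2*65/8 - 38
= 4225/16 - 38 = 3617/16

3617/16


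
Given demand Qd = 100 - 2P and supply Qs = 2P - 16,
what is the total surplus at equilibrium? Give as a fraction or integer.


Find equilibrium: 100 - 2P = 2P - 16
100 + 16 = 4P
P* = 116/4 = 29
Q* = 2*29 - 16 = 42
Inverse demand: P = 50 - Q/2, so P_max = 50
Inverse supply: P = 8 + Q/2, so P_min = 8
CS = (1/2) * 42 * (50 - 29) = 441
PS = (1/2) * 42 * (29 - 8) = 441
TS = CS + PS = 441 + 441 = 882

882


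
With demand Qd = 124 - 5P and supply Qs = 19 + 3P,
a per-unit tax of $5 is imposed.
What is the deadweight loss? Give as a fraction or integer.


Pre-tax equilibrium quantity: Q* = 467/8
Post-tax equilibrium quantity: Q_tax = 49
Reduction in quantity: Q* - Q_tax = 75/8
DWL = (1/2) * tax * (Q* - Q_tax)
DWL = (1/2) * 5 * 75/8 = 375/16

375/16


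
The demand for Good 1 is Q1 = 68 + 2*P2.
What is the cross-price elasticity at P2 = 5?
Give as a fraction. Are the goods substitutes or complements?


dQ1/dP2 = 2
At P2 = 5: Q1 = 68 + 2*5 = 78
Exy = (dQ1/dP2)(P2/Q1) = 2 * 5 / 78 = 5/39
Since Exy > 0, the goods are substitutes.

5/39 (substitutes)


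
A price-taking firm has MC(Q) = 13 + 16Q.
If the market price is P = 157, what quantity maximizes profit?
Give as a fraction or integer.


In perfect competition, profit is maximized where P = MC.
157 = 13 + 16Q
144 = 16Q
Q* = 144/16 = 9

9


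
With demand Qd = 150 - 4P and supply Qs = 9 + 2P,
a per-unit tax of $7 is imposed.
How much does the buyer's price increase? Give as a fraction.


With a per-unit tax, the buyer's price increase depends on relative slopes.
Supply slope: d = 2, Demand slope: b = 4
Buyer's price increase = d * tax / (b + d)
= 2 * 7 / (4 + 2)
= 14 / 6 = 7/3

7/3


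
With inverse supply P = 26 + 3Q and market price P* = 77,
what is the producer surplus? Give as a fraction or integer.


Minimum supply price (at Q=0): P_min = 26
Quantity supplied at P* = 77:
Q* = (77 - 26)/3 = 17
PS = (1/2) * Q* * (P* - P_min)
PS = (1/2) * 17 * (77 - 26)
PS = (1/2) * 17 * 51 = 867/2

867/2


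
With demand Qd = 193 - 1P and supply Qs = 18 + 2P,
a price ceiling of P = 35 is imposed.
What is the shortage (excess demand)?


At P = 35:
Qd = 193 - 1*35 = 158
Qs = 18 + 2*35 = 88
Shortage = Qd - Qs = 158 - 88 = 70

70


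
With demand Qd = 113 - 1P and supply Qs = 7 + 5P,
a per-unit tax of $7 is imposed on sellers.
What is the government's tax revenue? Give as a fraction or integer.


With tax on sellers, new supply: Qs' = 7 + 5(P - 7)
= 5P - 28
New equilibrium quantity:
Q_new = 179/2
Tax revenue = tax * Q_new = 7 * 179/2 = 1253/2

1253/2


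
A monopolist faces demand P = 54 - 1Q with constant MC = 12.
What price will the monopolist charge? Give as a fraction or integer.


MR = 54 - 2Q
Set MR = MC: 54 - 2Q = 12
Q* = 21
Substitute into demand:
P* = 54 - 1*21 = 33

33


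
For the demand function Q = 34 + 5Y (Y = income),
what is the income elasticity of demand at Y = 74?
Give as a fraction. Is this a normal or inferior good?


dQ/dY = 5
At Y = 74: Q = 34 + 5*74 = 404
Ey = (dQ/dY)(Y/Q) = 5 * 74 / 404 = 185/202
Since Ey > 0, this is a normal good.

185/202 (normal good)


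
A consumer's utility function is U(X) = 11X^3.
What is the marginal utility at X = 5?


MU = dU/dX = 11*3*X^(3-1)
MU = 33*X^2
At X = 5:
MU = 33 * 5^2
MU = 33 * 25 = 825

825


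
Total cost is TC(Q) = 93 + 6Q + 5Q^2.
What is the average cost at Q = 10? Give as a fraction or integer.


TC(10) = 93 + 6*10 + 5*10^2
TC(10) = 93 + 60 + 500 = 653
AC = TC/Q = 653/10 = 653/10

653/10


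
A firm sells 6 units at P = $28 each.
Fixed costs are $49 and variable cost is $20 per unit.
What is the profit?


Total Revenue = P * Q = 28 * 6 = $168
Total Cost = FC + VC*Q = 49 + 20*6 = $169
Profit = TR - TC = 168 - 169 = $-1

$-1


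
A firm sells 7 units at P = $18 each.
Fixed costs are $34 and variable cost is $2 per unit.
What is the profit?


Total Revenue = P * Q = 18 * 7 = $126
Total Cost = FC + VC*Q = 34 + 2*7 = $48
Profit = TR - TC = 126 - 48 = $78

$78


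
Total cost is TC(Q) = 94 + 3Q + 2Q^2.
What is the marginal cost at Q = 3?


MC = dTC/dQ = 3 + 2*2*Q
At Q = 3:
MC = 3 + 4*3
MC = 3 + 12 = 15

15


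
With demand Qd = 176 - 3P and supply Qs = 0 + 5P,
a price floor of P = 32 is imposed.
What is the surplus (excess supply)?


At P = 32:
Qd = 176 - 3*32 = 80
Qs = 0 + 5*32 = 160
Surplus = Qs - Qd = 160 - 80 = 80

80


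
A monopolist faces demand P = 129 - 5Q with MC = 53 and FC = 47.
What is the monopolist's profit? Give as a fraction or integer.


MR = MC: 129 - 10Q = 53
Q* = 38/5
P* = 129 - 5*38/5 = 91
Profit = (P* - MC)*Q* - FC
= (91 - 53)*38/5 - 47
= 38*38/5 - 47
= 1444/5 - 47 = 1209/5

1209/5


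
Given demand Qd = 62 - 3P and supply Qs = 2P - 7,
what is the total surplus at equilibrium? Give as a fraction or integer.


Find equilibrium: 62 - 3P = 2P - 7
62 + 7 = 5P
P* = 69/5 = 69/5
Q* = 2*69/5 - 7 = 103/5
Inverse demand: P = 62/3 - Q/3, so P_max = 62/3
Inverse supply: P = 7/2 + Q/2, so P_min = 7/2
CS = (1/2) * 103/5 * (62/3 - 69/5) = 10609/150
PS = (1/2) * 103/5 * (69/5 - 7/2) = 10609/100
TS = CS + PS = 10609/150 + 10609/100 = 10609/60

10609/60


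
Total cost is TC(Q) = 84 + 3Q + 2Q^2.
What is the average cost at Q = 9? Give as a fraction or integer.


TC(9) = 84 + 3*9 + 2*9^2
TC(9) = 84 + 27 + 162 = 273
AC = TC/Q = 273/9 = 91/3

91/3


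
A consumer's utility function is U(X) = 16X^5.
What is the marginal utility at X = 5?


MU = dU/dX = 16*5*X^(5-1)
MU = 80*X^4
At X = 5:
MU = 80 * 5^4
MU = 80 * 625 = 50000

50000


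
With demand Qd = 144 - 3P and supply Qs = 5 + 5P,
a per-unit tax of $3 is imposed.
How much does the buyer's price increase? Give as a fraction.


With a per-unit tax, the buyer's price increase depends on relative slopes.
Supply slope: d = 5, Demand slope: b = 3
Buyer's price increase = d * tax / (b + d)
= 5 * 3 / (3 + 5)
= 15 / 8 = 15/8

15/8


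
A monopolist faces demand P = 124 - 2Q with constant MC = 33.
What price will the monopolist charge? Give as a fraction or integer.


MR = 124 - 4Q
Set MR = MC: 124 - 4Q = 33
Q* = 91/4
Substitute into demand:
P* = 124 - 2*91/4 = 157/2

157/2


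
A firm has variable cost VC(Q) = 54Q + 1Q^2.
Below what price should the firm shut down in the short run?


AVC(Q) = VC(Q)/Q = 54 + 1Q
AVC is increasing in Q, so minimum AVC is at Q -> 0+.
Min AVC = 54
The firm should shut down if P < 54.

54


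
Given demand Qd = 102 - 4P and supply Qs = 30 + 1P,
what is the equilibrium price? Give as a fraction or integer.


At equilibrium, Qd = Qs.
102 - 4P = 30 + 1P
102 - 30 = 4P + 1P
72 = 5P
P* = 72/5 = 72/5

72/5


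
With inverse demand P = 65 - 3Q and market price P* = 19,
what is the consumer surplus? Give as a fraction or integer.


Maximum willingness to pay (at Q=0): P_max = 65
Quantity demanded at P* = 19:
Q* = (65 - 19)/3 = 46/3
CS = (1/2) * Q* * (P_max - P*)
CS = (1/2) * 46/3 * (65 - 19)
CS = (1/2) * 46/3 * 46 = 1058/3

1058/3


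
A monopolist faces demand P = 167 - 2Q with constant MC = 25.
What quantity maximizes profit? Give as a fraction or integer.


TR = P*Q = (167 - 2Q)Q = 167Q - 2Q^2
MR = dTR/dQ = 167 - 4Q
Set MR = MC:
167 - 4Q = 25
142 = 4Q
Q* = 142/4 = 71/2

71/2


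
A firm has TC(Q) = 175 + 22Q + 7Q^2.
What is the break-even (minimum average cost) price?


AC(Q) = 175/Q + 22 + 7Q
To minimize: dAC/dQ = -175/Q^2 + 7 = 0
Q^2 = 175/7 = 25
Q* = 5
Min AC = 175/5 + 22 + 7*5
Min AC = 35 + 22 + 35 = 92

92


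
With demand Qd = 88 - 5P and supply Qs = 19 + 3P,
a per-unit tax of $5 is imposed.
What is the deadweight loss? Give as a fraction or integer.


Pre-tax equilibrium quantity: Q* = 359/8
Post-tax equilibrium quantity: Q_tax = 71/2
Reduction in quantity: Q* - Q_tax = 75/8
DWL = (1/2) * tax * (Q* - Q_tax)
DWL = (1/2) * 5 * 75/8 = 375/16

375/16


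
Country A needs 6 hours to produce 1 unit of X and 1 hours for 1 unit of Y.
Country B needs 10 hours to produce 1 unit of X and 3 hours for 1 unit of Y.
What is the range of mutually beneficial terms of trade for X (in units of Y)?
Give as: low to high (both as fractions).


Opportunity cost of X for Country A = hours_X / hours_Y = 6/1 = 6 units of Y
Opportunity cost of X for Country B = hours_X / hours_Y = 10/3 = 10/3 units of Y
Terms of trade must be between the two opportunity costs.
Range: 10/3 to 6

10/3 to 6


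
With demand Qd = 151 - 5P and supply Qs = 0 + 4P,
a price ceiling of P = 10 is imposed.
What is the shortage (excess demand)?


At P = 10:
Qd = 151 - 5*10 = 101
Qs = 0 + 4*10 = 40
Shortage = Qd - Qs = 101 - 40 = 61

61


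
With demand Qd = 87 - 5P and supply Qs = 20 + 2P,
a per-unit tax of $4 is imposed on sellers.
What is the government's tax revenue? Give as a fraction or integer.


With tax on sellers, new supply: Qs' = 20 + 2(P - 4)
= 12 + 2P
New equilibrium quantity:
Q_new = 234/7
Tax revenue = tax * Q_new = 4 * 234/7 = 936/7

936/7


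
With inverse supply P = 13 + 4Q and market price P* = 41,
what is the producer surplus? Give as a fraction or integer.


Minimum supply price (at Q=0): P_min = 13
Quantity supplied at P* = 41:
Q* = (41 - 13)/4 = 7
PS = (1/2) * Q* * (P* - P_min)
PS = (1/2) * 7 * (41 - 13)
PS = (1/2) * 7 * 28 = 98

98


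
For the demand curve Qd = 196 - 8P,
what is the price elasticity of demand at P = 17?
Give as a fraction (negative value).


dQ/dP = -8
At P = 17: Q = 196 - 8*17 = 60
E = (dQ/dP)(P/Q) = (-8)(17/60) = -34/15

-34/15


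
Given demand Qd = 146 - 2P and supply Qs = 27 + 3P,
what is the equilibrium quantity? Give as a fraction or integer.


First find equilibrium price:
146 - 2P = 27 + 3P
P* = 119/5 = 119/5
Then substitute into demand:
Q* = 146 - 2 * 119/5 = 492/5

492/5


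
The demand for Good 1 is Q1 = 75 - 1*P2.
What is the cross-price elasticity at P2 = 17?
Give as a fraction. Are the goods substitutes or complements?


dQ1/dP2 = -1
At P2 = 17: Q1 = 75 - 1*17 = 58
Exy = (dQ1/dP2)(P2/Q1) = -1 * 17 / 58 = -17/58
Since Exy < 0, the goods are complements.

-17/58 (complements)


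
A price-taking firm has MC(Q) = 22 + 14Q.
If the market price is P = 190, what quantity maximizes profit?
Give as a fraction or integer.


In perfect competition, profit is maximized where P = MC.
190 = 22 + 14Q
168 = 14Q
Q* = 168/14 = 12

12


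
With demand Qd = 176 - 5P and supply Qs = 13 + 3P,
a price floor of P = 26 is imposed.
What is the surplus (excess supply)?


At P = 26:
Qd = 176 - 5*26 = 46
Qs = 13 + 3*26 = 91
Surplus = Qs - Qd = 91 - 46 = 45

45


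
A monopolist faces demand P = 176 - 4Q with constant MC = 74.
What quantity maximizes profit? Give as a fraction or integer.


TR = P*Q = (176 - 4Q)Q = 176Q - 4Q^2
MR = dTR/dQ = 176 - 8Q
Set MR = MC:
176 - 8Q = 74
102 = 8Q
Q* = 102/8 = 51/4

51/4


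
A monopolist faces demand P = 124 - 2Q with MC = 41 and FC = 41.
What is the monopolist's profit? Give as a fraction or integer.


MR = MC: 124 - 4Q = 41
Q* = 83/4
P* = 124 - 2*83/4 = 165/2
Profit = (P* - MC)*Q* - FC
= (165/2 - 41)*83/4 - 41
= 83/2*83/4 - 41
= 6889/8 - 41 = 6561/8

6561/8


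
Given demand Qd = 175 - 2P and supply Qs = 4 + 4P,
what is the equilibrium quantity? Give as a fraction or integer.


First find equilibrium price:
175 - 2P = 4 + 4P
P* = 171/6 = 57/2
Then substitute into demand:
Q* = 175 - 2 * 57/2 = 118

118


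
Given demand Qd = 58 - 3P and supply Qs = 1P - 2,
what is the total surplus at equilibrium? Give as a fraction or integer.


Find equilibrium: 58 - 3P = 1P - 2
58 + 2 = 4P
P* = 60/4 = 15
Q* = 1*15 - 2 = 13
Inverse demand: P = 58/3 - Q/3, so P_max = 58/3
Inverse supply: P = 2 + Q/1, so P_min = 2
CS = (1/2) * 13 * (58/3 - 15) = 169/6
PS = (1/2) * 13 * (15 - 2) = 169/2
TS = CS + PS = 169/6 + 169/2 = 338/3

338/3


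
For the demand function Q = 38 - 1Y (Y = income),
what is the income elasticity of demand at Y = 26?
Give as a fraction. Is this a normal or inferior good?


dQ/dY = -1
At Y = 26: Q = 38 - 1*26 = 12
Ey = (dQ/dY)(Y/Q) = -1 * 26 / 12 = -13/6
Since Ey < 0, this is a inferior good.

-13/6 (inferior good)


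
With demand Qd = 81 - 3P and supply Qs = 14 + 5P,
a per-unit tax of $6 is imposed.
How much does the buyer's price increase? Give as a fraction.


With a per-unit tax, the buyer's price increase depends on relative slopes.
Supply slope: d = 5, Demand slope: b = 3
Buyer's price increase = d * tax / (b + d)
= 5 * 6 / (3 + 5)
= 30 / 8 = 15/4

15/4


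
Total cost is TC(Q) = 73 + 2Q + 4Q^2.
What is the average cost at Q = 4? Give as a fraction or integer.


TC(4) = 73 + 2*4 + 4*4^2
TC(4) = 73 + 8 + 64 = 145
AC = TC/Q = 145/4 = 145/4

145/4


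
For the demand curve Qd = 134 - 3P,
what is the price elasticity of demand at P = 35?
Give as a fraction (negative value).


dQ/dP = -3
At P = 35: Q = 134 - 3*35 = 29
E = (dQ/dP)(P/Q) = (-3)(35/29) = -105/29

-105/29


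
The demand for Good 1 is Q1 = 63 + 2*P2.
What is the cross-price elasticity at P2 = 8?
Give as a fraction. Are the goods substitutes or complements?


dQ1/dP2 = 2
At P2 = 8: Q1 = 63 + 2*8 = 79
Exy = (dQ1/dP2)(P2/Q1) = 2 * 8 / 79 = 16/79
Since Exy > 0, the goods are substitutes.

16/79 (substitutes)


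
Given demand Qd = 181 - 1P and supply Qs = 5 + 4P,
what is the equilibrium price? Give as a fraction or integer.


At equilibrium, Qd = Qs.
181 - 1P = 5 + 4P
181 - 5 = 1P + 4P
176 = 5P
P* = 176/5 = 176/5

176/5


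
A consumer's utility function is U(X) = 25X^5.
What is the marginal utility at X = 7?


MU = dU/dX = 25*5*X^(5-1)
MU = 125*X^4
At X = 7:
MU = 125 * 7^4
MU = 125 * 2401 = 300125

300125


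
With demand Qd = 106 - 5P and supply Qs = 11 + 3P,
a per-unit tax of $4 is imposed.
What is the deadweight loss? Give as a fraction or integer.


Pre-tax equilibrium quantity: Q* = 373/8
Post-tax equilibrium quantity: Q_tax = 313/8
Reduction in quantity: Q* - Q_tax = 15/2
DWL = (1/2) * tax * (Q* - Q_tax)
DWL = (1/2) * 4 * 15/2 = 15

15


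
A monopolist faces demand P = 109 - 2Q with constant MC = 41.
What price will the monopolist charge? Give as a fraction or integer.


MR = 109 - 4Q
Set MR = MC: 109 - 4Q = 41
Q* = 17
Substitute into demand:
P* = 109 - 2*17 = 75

75


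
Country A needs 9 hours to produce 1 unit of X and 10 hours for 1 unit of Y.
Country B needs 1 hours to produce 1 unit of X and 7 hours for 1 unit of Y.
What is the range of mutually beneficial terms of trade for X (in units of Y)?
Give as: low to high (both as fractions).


Opportunity cost of X for Country A = hours_X / hours_Y = 9/10 = 9/10 units of Y
Opportunity cost of X for Country B = hours_X / hours_Y = 1/7 = 1/7 units of Y
Terms of trade must be between the two opportunity costs.
Range: 1/7 to 9/10

1/7 to 9/10


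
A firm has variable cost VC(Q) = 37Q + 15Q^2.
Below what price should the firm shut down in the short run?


AVC(Q) = VC(Q)/Q = 37 + 15Q
AVC is increasing in Q, so minimum AVC is at Q -> 0+.
Min AVC = 37
The firm should shut down if P < 37.

37


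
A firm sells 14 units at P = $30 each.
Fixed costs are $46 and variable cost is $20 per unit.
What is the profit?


Total Revenue = P * Q = 30 * 14 = $420
Total Cost = FC + VC*Q = 46 + 20*14 = $326
Profit = TR - TC = 420 - 326 = $94

$94


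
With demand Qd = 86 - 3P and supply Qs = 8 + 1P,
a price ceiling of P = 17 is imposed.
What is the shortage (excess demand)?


At P = 17:
Qd = 86 - 3*17 = 35
Qs = 8 + 1*17 = 25
Shortage = Qd - Qs = 35 - 25 = 10

10


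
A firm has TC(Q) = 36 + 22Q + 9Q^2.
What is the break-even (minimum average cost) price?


AC(Q) = 36/Q + 22 + 9Q
To minimize: dAC/dQ = -36/Q^2 + 9 = 0
Q^2 = 36/9 = 4
Q* = 2
Min AC = 36/2 + 22 + 9*2
Min AC = 18 + 22 + 18 = 58

58


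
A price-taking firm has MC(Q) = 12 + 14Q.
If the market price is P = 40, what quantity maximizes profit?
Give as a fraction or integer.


In perfect competition, profit is maximized where P = MC.
40 = 12 + 14Q
28 = 14Q
Q* = 28/14 = 2

2


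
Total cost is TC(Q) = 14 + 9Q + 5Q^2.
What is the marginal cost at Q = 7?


MC = dTC/dQ = 9 + 2*5*Q
At Q = 7:
MC = 9 + 10*7
MC = 9 + 70 = 79

79


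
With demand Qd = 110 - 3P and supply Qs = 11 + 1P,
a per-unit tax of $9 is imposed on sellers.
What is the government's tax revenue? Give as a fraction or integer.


With tax on sellers, new supply: Qs' = 11 + 1(P - 9)
= 2 + 1P
New equilibrium quantity:
Q_new = 29
Tax revenue = tax * Q_new = 9 * 29 = 261

261


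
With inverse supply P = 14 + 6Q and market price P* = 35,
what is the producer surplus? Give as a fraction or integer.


Minimum supply price (at Q=0): P_min = 14
Quantity supplied at P* = 35:
Q* = (35 - 14)/6 = 7/2
PS = (1/2) * Q* * (P* - P_min)
PS = (1/2) * 7/2 * (35 - 14)
PS = (1/2) * 7/2 * 21 = 147/4

147/4


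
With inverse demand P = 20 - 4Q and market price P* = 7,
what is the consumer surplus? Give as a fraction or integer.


Maximum willingness to pay (at Q=0): P_max = 20
Quantity demanded at P* = 7:
Q* = (20 - 7)/4 = 13/4
CS = (1/2) * Q* * (P_max - P*)
CS = (1/2) * 13/4 * (20 - 7)
CS = (1/2) * 13/4 * 13 = 169/8

169/8


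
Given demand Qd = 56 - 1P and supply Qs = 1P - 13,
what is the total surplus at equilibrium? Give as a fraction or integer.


Find equilibrium: 56 - 1P = 1P - 13
56 + 13 = 2P
P* = 69/2 = 69/2
Q* = 1*69/2 - 13 = 43/2
Inverse demand: P = 56 - Q/1, so P_max = 56
Inverse supply: P = 13 + Q/1, so P_min = 13
CS = (1/2) * 43/2 * (56 - 69/2) = 1849/8
PS = (1/2) * 43/2 * (69/2 - 13) = 1849/8
TS = CS + PS = 1849/8 + 1849/8 = 1849/4

1849/4


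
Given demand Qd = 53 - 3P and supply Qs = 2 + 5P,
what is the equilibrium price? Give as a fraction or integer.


At equilibrium, Qd = Qs.
53 - 3P = 2 + 5P
53 - 2 = 3P + 5P
51 = 8P
P* = 51/8 = 51/8

51/8


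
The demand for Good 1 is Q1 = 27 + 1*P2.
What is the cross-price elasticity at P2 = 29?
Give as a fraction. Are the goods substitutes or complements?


dQ1/dP2 = 1
At P2 = 29: Q1 = 27 + 1*29 = 56
Exy = (dQ1/dP2)(P2/Q1) = 1 * 29 / 56 = 29/56
Since Exy > 0, the goods are substitutes.

29/56 (substitutes)


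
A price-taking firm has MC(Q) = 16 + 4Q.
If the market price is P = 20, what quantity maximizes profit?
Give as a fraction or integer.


In perfect competition, profit is maximized where P = MC.
20 = 16 + 4Q
4 = 4Q
Q* = 4/4 = 1

1


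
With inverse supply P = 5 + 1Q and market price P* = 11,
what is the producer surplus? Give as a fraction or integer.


Minimum supply price (at Q=0): P_min = 5
Quantity supplied at P* = 11:
Q* = (11 - 5)/1 = 6
PS = (1/2) * Q* * (P* - P_min)
PS = (1/2) * 6 * (11 - 5)
PS = (1/2) * 6 * 6 = 18

18


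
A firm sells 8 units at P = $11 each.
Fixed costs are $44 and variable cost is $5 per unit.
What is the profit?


Total Revenue = P * Q = 11 * 8 = $88
Total Cost = FC + VC*Q = 44 + 5*8 = $84
Profit = TR - TC = 88 - 84 = $4

$4


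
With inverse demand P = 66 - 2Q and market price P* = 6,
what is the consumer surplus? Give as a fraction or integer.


Maximum willingness to pay (at Q=0): P_max = 66
Quantity demanded at P* = 6:
Q* = (66 - 6)/2 = 30
CS = (1/2) * Q* * (P_max - P*)
CS = (1/2) * 30 * (66 - 6)
CS = (1/2) * 30 * 60 = 900

900


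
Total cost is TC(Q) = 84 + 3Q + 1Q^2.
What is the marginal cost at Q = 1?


MC = dTC/dQ = 3 + 2*1*Q
At Q = 1:
MC = 3 + 2*1
MC = 3 + 2 = 5

5


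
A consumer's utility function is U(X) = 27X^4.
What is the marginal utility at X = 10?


MU = dU/dX = 27*4*X^(4-1)
MU = 108*X^3
At X = 10:
MU = 108 * 10^3
MU = 108 * 1000 = 108000

108000


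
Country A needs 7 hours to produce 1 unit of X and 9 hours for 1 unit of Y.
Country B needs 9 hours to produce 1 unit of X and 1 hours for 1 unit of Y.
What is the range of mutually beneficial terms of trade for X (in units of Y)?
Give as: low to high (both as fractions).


Opportunity cost of X for Country A = hours_X / hours_Y = 7/9 = 7/9 units of Y
Opportunity cost of X for Country B = hours_X / hours_Y = 9/1 = 9 units of Y
Terms of trade must be between the two opportunity costs.
Range: 7/9 to 9

7/9 to 9


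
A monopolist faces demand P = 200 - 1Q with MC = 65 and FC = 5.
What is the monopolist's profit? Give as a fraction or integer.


MR = MC: 200 - 2Q = 65
Q* = 135/2
P* = 200 - 1*135/2 = 265/2
Profit = (P* - MC)*Q* - FC
= (265/2 - 65)*135/2 - 5
= 135/2*135/2 - 5
= 18225/4 - 5 = 18205/4

18205/4


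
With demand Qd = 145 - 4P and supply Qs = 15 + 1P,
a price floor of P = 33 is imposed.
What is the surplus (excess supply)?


At P = 33:
Qd = 145 - 4*33 = 13
Qs = 15 + 1*33 = 48
Surplus = Qs - Qd = 48 - 13 = 35

35


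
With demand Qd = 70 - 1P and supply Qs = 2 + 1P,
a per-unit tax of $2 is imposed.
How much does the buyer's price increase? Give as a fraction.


With a per-unit tax, the buyer's price increase depends on relative slopes.
Supply slope: d = 1, Demand slope: b = 1
Buyer's price increase = d * tax / (b + d)
= 1 * 2 / (1 + 1)
= 2 / 2 = 1

1


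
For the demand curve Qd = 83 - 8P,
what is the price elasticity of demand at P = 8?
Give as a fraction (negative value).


dQ/dP = -8
At P = 8: Q = 83 - 8*8 = 19
E = (dQ/dP)(P/Q) = (-8)(8/19) = -64/19

-64/19


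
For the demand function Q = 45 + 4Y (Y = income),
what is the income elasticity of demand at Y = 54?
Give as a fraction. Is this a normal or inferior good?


dQ/dY = 4
At Y = 54: Q = 45 + 4*54 = 261
Ey = (dQ/dY)(Y/Q) = 4 * 54 / 261 = 24/29
Since Ey > 0, this is a normal good.

24/29 (normal good)


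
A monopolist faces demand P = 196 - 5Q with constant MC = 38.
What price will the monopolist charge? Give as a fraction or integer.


MR = 196 - 10Q
Set MR = MC: 196 - 10Q = 38
Q* = 79/5
Substitute into demand:
P* = 196 - 5*79/5 = 117

117


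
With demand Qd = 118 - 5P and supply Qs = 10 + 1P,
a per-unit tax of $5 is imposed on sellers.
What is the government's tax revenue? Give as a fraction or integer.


With tax on sellers, new supply: Qs' = 10 + 1(P - 5)
= 5 + 1P
New equilibrium quantity:
Q_new = 143/6
Tax revenue = tax * Q_new = 5 * 143/6 = 715/6

715/6


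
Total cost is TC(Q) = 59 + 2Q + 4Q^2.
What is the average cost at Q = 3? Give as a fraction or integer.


TC(3) = 59 + 2*3 + 4*3^2
TC(3) = 59 + 6 + 36 = 101
AC = TC/Q = 101/3 = 101/3

101/3


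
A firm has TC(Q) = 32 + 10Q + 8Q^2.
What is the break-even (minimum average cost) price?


AC(Q) = 32/Q + 10 + 8Q
To minimize: dAC/dQ = -32/Q^2 + 8 = 0
Q^2 = 32/8 = 4
Q* = 2
Min AC = 32/2 + 10 + 8*2
Min AC = 16 + 10 + 16 = 42

42


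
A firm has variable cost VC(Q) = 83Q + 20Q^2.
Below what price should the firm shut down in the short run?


AVC(Q) = VC(Q)/Q = 83 + 20Q
AVC is increasing in Q, so minimum AVC is at Q -> 0+.
Min AVC = 83
The firm should shut down if P < 83.

83


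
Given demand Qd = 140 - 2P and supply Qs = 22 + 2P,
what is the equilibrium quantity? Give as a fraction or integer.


First find equilibrium price:
140 - 2P = 22 + 2P
P* = 118/4 = 59/2
Then substitute into demand:
Q* = 140 - 2 * 59/2 = 81

81


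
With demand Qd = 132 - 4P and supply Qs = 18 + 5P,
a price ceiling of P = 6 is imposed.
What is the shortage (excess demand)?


At P = 6:
Qd = 132 - 4*6 = 108
Qs = 18 + 5*6 = 48
Shortage = Qd - Qs = 108 - 48 = 60

60


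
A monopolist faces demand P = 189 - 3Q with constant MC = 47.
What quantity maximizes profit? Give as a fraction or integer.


TR = P*Q = (189 - 3Q)Q = 189Q - 3Q^2
MR = dTR/dQ = 189 - 6Q
Set MR = MC:
189 - 6Q = 47
142 = 6Q
Q* = 142/6 = 71/3

71/3


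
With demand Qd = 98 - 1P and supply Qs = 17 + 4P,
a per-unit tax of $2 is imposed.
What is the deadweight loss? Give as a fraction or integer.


Pre-tax equilibrium quantity: Q* = 409/5
Post-tax equilibrium quantity: Q_tax = 401/5
Reduction in quantity: Q* - Q_tax = 8/5
DWL = (1/2) * tax * (Q* - Q_tax)
DWL = (1/2) * 2 * 8/5 = 8/5

8/5


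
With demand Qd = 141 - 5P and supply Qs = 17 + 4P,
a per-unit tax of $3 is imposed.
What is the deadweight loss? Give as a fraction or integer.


Pre-tax equilibrium quantity: Q* = 649/9
Post-tax equilibrium quantity: Q_tax = 589/9
Reduction in quantity: Q* - Q_tax = 20/3
DWL = (1/2) * tax * (Q* - Q_tax)
DWL = (1/2) * 3 * 20/3 = 10

10


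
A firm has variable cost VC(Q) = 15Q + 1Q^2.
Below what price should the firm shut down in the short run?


AVC(Q) = VC(Q)/Q = 15 + 1Q
AVC is increasing in Q, so minimum AVC is at Q -> 0+.
Min AVC = 15
The firm should shut down if P < 15.

15


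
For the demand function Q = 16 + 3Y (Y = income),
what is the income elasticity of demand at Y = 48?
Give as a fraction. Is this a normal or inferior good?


dQ/dY = 3
At Y = 48: Q = 16 + 3*48 = 160
Ey = (dQ/dY)(Y/Q) = 3 * 48 / 160 = 9/10
Since Ey > 0, this is a normal good.

9/10 (normal good)


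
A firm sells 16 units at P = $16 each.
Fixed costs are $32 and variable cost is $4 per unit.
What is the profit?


Total Revenue = P * Q = 16 * 16 = $256
Total Cost = FC + VC*Q = 32 + 4*16 = $96
Profit = TR - TC = 256 - 96 = $160

$160


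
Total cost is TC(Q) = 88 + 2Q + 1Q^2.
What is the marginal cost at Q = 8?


MC = dTC/dQ = 2 + 2*1*Q
At Q = 8:
MC = 2 + 2*8
MC = 2 + 16 = 18

18


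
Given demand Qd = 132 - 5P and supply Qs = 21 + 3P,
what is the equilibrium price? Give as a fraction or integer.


At equilibrium, Qd = Qs.
132 - 5P = 21 + 3P
132 - 21 = 5P + 3P
111 = 8P
P* = 111/8 = 111/8

111/8


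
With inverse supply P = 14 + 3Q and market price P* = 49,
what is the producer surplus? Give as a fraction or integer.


Minimum supply price (at Q=0): P_min = 14
Quantity supplied at P* = 49:
Q* = (49 - 14)/3 = 35/3
PS = (1/2) * Q* * (P* - P_min)
PS = (1/2) * 35/3 * (49 - 14)
PS = (1/2) * 35/3 * 35 = 1225/6

1225/6


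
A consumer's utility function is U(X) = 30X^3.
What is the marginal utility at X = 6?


MU = dU/dX = 30*3*X^(3-1)
MU = 90*X^2
At X = 6:
MU = 90 * 6^2
MU = 90 * 36 = 3240

3240


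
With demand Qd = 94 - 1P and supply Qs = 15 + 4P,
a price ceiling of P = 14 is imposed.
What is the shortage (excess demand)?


At P = 14:
Qd = 94 - 1*14 = 80
Qs = 15 + 4*14 = 71
Shortage = Qd - Qs = 80 - 71 = 9

9


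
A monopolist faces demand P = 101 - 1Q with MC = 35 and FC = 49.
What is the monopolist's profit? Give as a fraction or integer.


MR = MC: 101 - 2Q = 35
Q* = 33
P* = 101 - 1*33 = 68
Profit = (P* - MC)*Q* - FC
= (68 - 35)*33 - 49
= 33*33 - 49
= 1089 - 49 = 1040

1040


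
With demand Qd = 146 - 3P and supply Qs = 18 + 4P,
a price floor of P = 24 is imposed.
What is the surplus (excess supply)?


At P = 24:
Qd = 146 - 3*24 = 74
Qs = 18 + 4*24 = 114
Surplus = Qs - Qd = 114 - 74 = 40

40


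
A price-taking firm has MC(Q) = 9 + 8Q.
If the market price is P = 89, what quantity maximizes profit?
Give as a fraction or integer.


In perfect competition, profit is maximized where P = MC.
89 = 9 + 8Q
80 = 8Q
Q* = 80/8 = 10

10


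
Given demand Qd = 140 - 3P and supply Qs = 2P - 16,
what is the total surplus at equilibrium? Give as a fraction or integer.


Find equilibrium: 140 - 3P = 2P - 16
140 + 16 = 5P
P* = 156/5 = 156/5
Q* = 2*156/5 - 16 = 232/5
Inverse demand: P = 140/3 - Q/3, so P_max = 140/3
Inverse supply: P = 8 + Q/2, so P_min = 8
CS = (1/2) * 232/5 * (140/3 - 156/5) = 26912/75
PS = (1/2) * 232/5 * (156/5 - 8) = 13456/25
TS = CS + PS = 26912/75 + 13456/25 = 13456/15

13456/15


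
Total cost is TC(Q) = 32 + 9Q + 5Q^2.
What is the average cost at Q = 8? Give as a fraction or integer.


TC(8) = 32 + 9*8 + 5*8^2
TC(8) = 32 + 72 + 320 = 424
AC = TC/Q = 424/8 = 53

53


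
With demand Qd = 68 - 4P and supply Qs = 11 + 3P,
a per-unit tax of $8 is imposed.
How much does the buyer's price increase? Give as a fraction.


With a per-unit tax, the buyer's price increase depends on relative slopes.
Supply slope: d = 3, Demand slope: b = 4
Buyer's price increase = d * tax / (b + d)
= 3 * 8 / (4 + 3)
= 24 / 7 = 24/7

24/7


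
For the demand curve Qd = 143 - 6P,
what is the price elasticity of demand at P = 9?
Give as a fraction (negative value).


dQ/dP = -6
At P = 9: Q = 143 - 6*9 = 89
E = (dQ/dP)(P/Q) = (-6)(9/89) = -54/89

-54/89


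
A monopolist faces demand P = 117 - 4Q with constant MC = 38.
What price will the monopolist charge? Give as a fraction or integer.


MR = 117 - 8Q
Set MR = MC: 117 - 8Q = 38
Q* = 79/8
Substitute into demand:
P* = 117 - 4*79/8 = 155/2

155/2


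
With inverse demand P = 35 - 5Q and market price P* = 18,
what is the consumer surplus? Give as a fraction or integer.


Maximum willingness to pay (at Q=0): P_max = 35
Quantity demanded at P* = 18:
Q* = (35 - 18)/5 = 17/5
CS = (1/2) * Q* * (P_max - P*)
CS = (1/2) * 17/5 * (35 - 18)
CS = (1/2) * 17/5 * 17 = 289/10

289/10


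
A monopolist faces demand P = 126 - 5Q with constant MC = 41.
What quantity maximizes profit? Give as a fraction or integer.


TR = P*Q = (126 - 5Q)Q = 126Q - 5Q^2
MR = dTR/dQ = 126 - 10Q
Set MR = MC:
126 - 10Q = 41
85 = 10Q
Q* = 85/10 = 17/2

17/2


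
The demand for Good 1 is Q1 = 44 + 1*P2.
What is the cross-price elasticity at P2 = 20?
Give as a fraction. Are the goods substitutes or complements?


dQ1/dP2 = 1
At P2 = 20: Q1 = 44 + 1*20 = 64
Exy = (dQ1/dP2)(P2/Q1) = 1 * 20 / 64 = 5/16
Since Exy > 0, the goods are substitutes.

5/16 (substitutes)


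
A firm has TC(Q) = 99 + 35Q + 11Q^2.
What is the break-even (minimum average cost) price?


AC(Q) = 99/Q + 35 + 11Q
To minimize: dAC/dQ = -99/Q^2 + 11 = 0
Q^2 = 99/11 = 9
Q* = 3
Min AC = 99/3 + 35 + 11*3
Min AC = 33 + 35 + 33 = 101

101


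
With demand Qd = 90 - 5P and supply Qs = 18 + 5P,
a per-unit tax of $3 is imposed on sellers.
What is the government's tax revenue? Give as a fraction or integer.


With tax on sellers, new supply: Qs' = 18 + 5(P - 3)
= 3 + 5P
New equilibrium quantity:
Q_new = 93/2
Tax revenue = tax * Q_new = 3 * 93/2 = 279/2

279/2


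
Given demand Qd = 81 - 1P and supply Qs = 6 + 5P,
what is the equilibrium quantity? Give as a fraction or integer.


First find equilibrium price:
81 - 1P = 6 + 5P
P* = 75/6 = 25/2
Then substitute into demand:
Q* = 81 - 1 * 25/2 = 137/2

137/2


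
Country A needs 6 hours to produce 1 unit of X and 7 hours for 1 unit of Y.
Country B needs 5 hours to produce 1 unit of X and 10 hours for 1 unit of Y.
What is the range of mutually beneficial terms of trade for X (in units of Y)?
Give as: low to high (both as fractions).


Opportunity cost of X for Country A = hours_X / hours_Y = 6/7 = 6/7 units of Y
Opportunity cost of X for Country B = hours_X / hours_Y = 5/10 = 1/2 units of Y
Terms of trade must be between the two opportunity costs.
Range: 1/2 to 6/7

1/2 to 6/7


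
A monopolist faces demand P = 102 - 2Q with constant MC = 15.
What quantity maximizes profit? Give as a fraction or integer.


TR = P*Q = (102 - 2Q)Q = 102Q - 2Q^2
MR = dTR/dQ = 102 - 4Q
Set MR = MC:
102 - 4Q = 15
87 = 4Q
Q* = 87/4 = 87/4

87/4


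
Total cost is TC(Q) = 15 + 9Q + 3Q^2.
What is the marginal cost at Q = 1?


MC = dTC/dQ = 9 + 2*3*Q
At Q = 1:
MC = 9 + 6*1
MC = 9 + 6 = 15

15


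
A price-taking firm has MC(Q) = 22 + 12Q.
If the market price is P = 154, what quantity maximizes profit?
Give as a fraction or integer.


In perfect competition, profit is maximized where P = MC.
154 = 22 + 12Q
132 = 12Q
Q* = 132/12 = 11

11
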